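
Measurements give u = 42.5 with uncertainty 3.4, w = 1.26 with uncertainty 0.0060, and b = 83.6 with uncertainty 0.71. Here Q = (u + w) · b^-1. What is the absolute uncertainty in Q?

Let h = u + w = 43.8. δh = √(δu² + δw²) = √(11.6 + 3.6e-05) = 3.40, so δh/h = 0.0777.
Q is then a monomial in h, b:
δQ/Q = √((δh/h)² + (-1·δb/b)²) = √(0.00604 + 7.21e-05) = 0.0782
Q = 0.523, so δQ = 0.0782 × 0.523 = 0.0409.

0.0409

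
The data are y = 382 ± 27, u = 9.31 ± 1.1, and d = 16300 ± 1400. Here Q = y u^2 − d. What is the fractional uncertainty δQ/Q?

Let p = y·u^2 = 33100. δp/p = √((1·δy/y)² + (2·δu/u)²) = √(0.00500 + 0.0558) = 0.247, so δp = 8170.
Q = p − d: δQ = √(δp² + δd²) = √(6.67e+07 + 1.96e+06) = 8290
Q = 16800, so δQ/Q = 8290/16800 = 0.493.

0.493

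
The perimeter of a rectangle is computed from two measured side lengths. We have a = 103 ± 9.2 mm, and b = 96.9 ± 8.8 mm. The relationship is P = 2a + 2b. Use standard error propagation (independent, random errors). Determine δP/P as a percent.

P is a linear combination, so absolute uncertainties add in quadrature:
  (2·δa)² = 339;  (2·δb)² = 310
δP = √(648) = 25.5 mm
P = 400 mm, so δP/P = 25.5/400 = 0.0637.

6.37%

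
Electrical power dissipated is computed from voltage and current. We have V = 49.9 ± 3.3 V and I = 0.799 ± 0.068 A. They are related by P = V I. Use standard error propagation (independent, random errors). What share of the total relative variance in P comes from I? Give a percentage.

62.4%

(δP/P)² = (1·δV/V)² + (1·δI/I)²
  V term: (1×0.0661)² = 0.00437
  I term: (1×0.0851)² = 0.00724
Total = 0.0116. Share from I = 0.00724/0.0116 = 0.624.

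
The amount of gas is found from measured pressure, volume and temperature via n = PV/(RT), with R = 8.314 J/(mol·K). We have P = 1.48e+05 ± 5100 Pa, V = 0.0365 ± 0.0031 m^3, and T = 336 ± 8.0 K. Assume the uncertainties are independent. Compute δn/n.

0.0947

Since n is a product/quotient, work with relative uncertainties:
  (1·δP/P)² = (1×0.0345)² = 0.00119;  (1·δV/V)² = (1×0.0849)² = 0.00721;  (-1·δT/T)² = (-1×0.0238)² = 0.000567
δn/n = √(0.00897) = 0.0947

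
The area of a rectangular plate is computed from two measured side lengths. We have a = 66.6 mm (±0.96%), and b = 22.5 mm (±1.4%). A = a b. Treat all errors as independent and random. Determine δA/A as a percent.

Each factor contributes (exponent × relative error)² to (δA/A)²:
  (1·δa/a)² = (1×0.00960)² = 9.22e-05;  (1·δb/b)² = (1×0.0140)² = 0.000196
δA/A = √(0.000288) = 0.0170

1.70%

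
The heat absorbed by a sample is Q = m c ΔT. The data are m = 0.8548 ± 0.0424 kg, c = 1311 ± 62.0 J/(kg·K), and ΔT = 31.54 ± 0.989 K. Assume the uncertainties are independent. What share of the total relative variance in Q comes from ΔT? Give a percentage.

(δQ/Q)² = (1·δm/m)² + (1·δc/c)² + (1·δΔT/ΔT)²
  m term: (1×0.0496)² = 0.00246
  c term: (1×0.0473)² = 0.00224
  ΔT term: (1×0.0314)² = 0.000983
Total = 0.00568. Share from ΔT = 0.000983/0.00568 = 0.173.

17.3%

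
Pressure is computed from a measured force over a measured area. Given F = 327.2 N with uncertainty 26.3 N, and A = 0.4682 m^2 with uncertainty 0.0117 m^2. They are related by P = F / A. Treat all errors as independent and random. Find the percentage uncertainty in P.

8.42%

Since P is a product/quotient, work with relative uncertainties:
  (1·δF/F)² = (1×0.0804)² = 0.00646;  (-1·δA/A)² = (-1×0.0250)² = 0.000624
δP/P = √(0.00709) = 0.0842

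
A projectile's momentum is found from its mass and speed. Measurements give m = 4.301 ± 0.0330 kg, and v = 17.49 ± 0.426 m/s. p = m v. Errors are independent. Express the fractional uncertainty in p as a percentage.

Since p is a product/quotient, work with relative uncertainties:
  (1·δm/m)² = (1×0.00767)² = 5.89e-05;  (1·δv/v)² = (1×0.0244)² = 0.000593
δp/p = √(0.000652) = 0.0255

2.55%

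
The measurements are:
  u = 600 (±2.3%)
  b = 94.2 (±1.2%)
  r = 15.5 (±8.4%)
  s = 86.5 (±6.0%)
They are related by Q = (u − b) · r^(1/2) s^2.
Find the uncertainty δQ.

Let w = u − b = 506. δw = √(δu² + δb²) = √(190 + 1.28) = 13.8, so δw/w = 0.0274.
Q is then a monomial in w, r, s:
δQ/Q = √((δw/w)² + (½·δr/r)² + (2·δs/s)²) = √(0.000749 + 0.00176 + 0.0144) = 0.130
Q = 1.49e+07, so δQ = 0.130 × 1.49e+07 = 1.94e+06.

1.94e+06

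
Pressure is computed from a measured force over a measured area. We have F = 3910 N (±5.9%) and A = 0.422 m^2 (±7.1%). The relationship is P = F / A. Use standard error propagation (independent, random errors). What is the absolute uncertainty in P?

855 Pa

P is a product of powers, so relative uncertainties combine in quadrature:
  (1·δF/F)² = (1×0.0590)² = 0.00348;  (-1·δA/A)² = (-1×0.0710)² = 0.00504
δP/P = √(0.00852) = 0.0923
P = 9270 Pa, so δP = 0.0923 × 9270 = 855 Pa.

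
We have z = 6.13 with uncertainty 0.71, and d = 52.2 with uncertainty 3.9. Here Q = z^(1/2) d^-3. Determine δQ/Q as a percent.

23.1%

Since Q is a product/quotient, work with relative uncertainties:
  (½·δz/z)² = (0.5×0.116)² = 0.00335;  (-3·δd/d)² = (-3×0.0747)² = 0.0502
δQ/Q = √(0.0536) = 0.231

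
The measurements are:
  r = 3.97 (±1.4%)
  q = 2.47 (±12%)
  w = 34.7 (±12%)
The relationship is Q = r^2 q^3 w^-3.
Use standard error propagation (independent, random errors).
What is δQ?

0.00290

Products/powers → add relative errors in quadrature, weighted by exponent:
  (2·δr/r)² = (2×0.0140)² = 0.000784;  (3·δq/q)² = (3×0.120)² = 0.130;  (-3·δw/w)² = (-3×0.120)² = 0.130
δQ/Q = √(0.260) = 0.510
Q = 0.00568, so δQ = 0.510 × 0.00568 = 0.00290.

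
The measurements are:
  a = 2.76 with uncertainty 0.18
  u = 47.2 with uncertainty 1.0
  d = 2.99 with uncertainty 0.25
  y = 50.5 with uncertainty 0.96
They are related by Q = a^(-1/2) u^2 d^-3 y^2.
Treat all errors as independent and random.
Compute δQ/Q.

Products/powers → add relative errors in quadrature, weighted by exponent:
  (−½·δa/a)² = (-0.5×0.0652)² = 0.00106;  (2·δu/u)² = (2×0.0212)² = 0.00180;  (-3·δd/d)² = (-3×0.0836)² = 0.0629;  (2·δy/y)² = (2×0.0190)² = 0.00145
δQ/Q = √(0.0672) = 0.259

0.259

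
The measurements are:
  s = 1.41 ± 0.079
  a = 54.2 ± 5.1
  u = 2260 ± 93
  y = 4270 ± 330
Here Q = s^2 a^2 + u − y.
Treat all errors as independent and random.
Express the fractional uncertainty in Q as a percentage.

34.6%

Let p = s^2·a^2 = 5840. δp/p = √((2·δs/s)² + (2·δa/a)²) = √(0.0126 + 0.0354) = 0.219, so δp = 1280.
Q = p + u − y: δQ = √(δp² + δu² + δy²) = √(1.64e+06 + 8650 + 1.09e+05) = 1320
Q = 3830, so δQ/Q = 1320/3830 = 0.346.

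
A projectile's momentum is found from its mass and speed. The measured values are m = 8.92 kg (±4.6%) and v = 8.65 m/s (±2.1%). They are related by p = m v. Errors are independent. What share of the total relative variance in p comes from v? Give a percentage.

17.2%

(δp/p)² = (1·δm/m)² + (1·δv/v)²
  m term: (1×0.0460)² = 0.00212
  v term: (1×0.0210)² = 0.000441
Total = 0.00256. Share from v = 0.000441/0.00256 = 0.172.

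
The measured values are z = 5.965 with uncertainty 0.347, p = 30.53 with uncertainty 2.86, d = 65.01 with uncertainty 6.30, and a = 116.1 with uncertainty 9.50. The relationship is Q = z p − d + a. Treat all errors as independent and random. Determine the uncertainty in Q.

23.1

Let w = z·p = 182.1. δw/w = √((1·δz/z)² + (1·δp/p)²) = √(0.00338 + 0.00878) = 0.110, so δw = 20.1.
Q = w − d + a: δQ = √(δw² + δd² + δa²) = √(403 + 39.7 + 90.2) = 23.1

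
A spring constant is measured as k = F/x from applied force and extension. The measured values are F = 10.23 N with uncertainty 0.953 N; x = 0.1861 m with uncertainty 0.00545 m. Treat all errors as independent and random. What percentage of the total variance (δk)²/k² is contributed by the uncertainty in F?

(δk/k)² = (1·δF/F)² + (-1·δx/x)²
  F term: (1×0.0932)² = 0.00868
  x term: (-1×0.0293)² = 0.000858
Total = 0.00954. Share from F = 0.00868/0.00954 = 0.910.

91.0%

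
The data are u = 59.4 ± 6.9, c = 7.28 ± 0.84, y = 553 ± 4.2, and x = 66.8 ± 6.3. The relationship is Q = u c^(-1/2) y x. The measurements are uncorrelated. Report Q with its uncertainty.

(8.13 ± 1.31) × 10^5

Each factor contributes (exponent × relative error)² to (δQ/Q)²:
  (1·δu/u)² = (1×0.116)² = 0.0135;  (−½·δc/c)² = (-0.5×0.115)² = 0.00333;  (1·δy/y)² = (1×0.00759)² = 5.77e-05;  (1·δx/x)² = (1×0.0943)² = 0.00889
δQ/Q = √(0.0258) = 0.161
Q = 8.13e+05, so δQ = 0.161 × 8.13e+05 = 1.31e+05.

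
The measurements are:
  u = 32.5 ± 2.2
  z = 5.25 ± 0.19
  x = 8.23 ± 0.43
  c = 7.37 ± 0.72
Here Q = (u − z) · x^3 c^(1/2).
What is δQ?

Let w = u − z = 27.2. δw = √(δu² + δz²) = √(4.84 + 0.0361) = 2.21, so δw/w = 0.0810.
Q is then a monomial in w, x, c:
δQ/Q = √((δw/w)² + (3·δx/x)² + (½·δc/c)²) = √(0.00657 + 0.0246 + 0.00239) = 0.183
Q = 41200, so δQ = 0.183 × 41200 = 7550.

7550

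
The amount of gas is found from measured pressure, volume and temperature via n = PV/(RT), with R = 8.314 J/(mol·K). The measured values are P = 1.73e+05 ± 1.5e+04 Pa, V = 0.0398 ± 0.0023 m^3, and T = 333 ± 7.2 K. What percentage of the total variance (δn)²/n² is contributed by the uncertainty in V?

29.5%

(δn/n)² = (1·δP/P)² + (1·δV/V)² + (-1·δT/T)²
  P term: (1×0.0867)² = 0.00752
  V term: (1×0.0578)² = 0.00334
  T term: (-1×0.0216)² = 0.000467
Total = 0.0113. Share from V = 0.00334/0.0113 = 0.295.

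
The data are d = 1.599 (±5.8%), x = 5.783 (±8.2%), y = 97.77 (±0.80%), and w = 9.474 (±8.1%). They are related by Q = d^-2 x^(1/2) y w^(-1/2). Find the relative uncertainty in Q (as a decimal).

Q is a product of powers, so relative uncertainties combine in quadrature:
  (-2·δd/d)² = (-2×0.0580)² = 0.0135;  (½·δx/x)² = (0.5×0.0820)² = 0.00168;  (1·δy/y)² = (1×0.00800)² = 6.4e-05;  (−½·δw/w)² = (-0.5×0.0810)² = 0.00164
δQ/Q = √(0.0168) = 0.130

0.130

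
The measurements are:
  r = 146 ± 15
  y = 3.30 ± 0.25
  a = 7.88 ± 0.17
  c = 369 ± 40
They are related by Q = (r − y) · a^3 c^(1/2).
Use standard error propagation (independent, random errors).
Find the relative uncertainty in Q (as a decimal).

Let u = r − y = 143. δu = √(δr² + δy²) = √(225 + 0.0625) = 15.0, so δu/u = 0.105.
Q is then a monomial in u, a, c:
δQ/Q = √((δu/u)² + (3·δa/a)² + (½·δc/c)²) = √(0.0111 + 0.00419 + 0.00294) = 0.135

0.135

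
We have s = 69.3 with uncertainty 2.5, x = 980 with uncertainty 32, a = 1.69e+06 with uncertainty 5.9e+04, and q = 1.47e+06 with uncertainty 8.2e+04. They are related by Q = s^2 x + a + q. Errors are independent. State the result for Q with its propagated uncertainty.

(7.87 ± 0.386) × 10^6

Let p = s^2·x = 4.71e+06. δp/p = √((2·δs/s)² + (1·δx/x)²) = √(0.00521 + 0.00107) = 0.0792, so δp = 3.73e+05.
Q = p + a + q: δQ = √(δp² + δa² + δq²) = √(1.39e+11 + 3.48e+09 + 6.72e+09) = 3.86e+05
Q = 7.87e+06.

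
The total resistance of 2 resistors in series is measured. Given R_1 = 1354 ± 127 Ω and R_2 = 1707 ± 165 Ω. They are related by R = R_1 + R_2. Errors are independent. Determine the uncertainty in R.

208 Ω

R is a linear combination, so absolute uncertainties add in quadrature:
  (δR_1)² = 16100;  (δR_2)² = 27200
δR = √(43400) = 208 Ω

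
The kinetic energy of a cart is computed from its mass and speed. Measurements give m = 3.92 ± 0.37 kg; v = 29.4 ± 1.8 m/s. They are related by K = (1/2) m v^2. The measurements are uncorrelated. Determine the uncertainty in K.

262 J

Products/powers → add relative errors in quadrature, weighted by exponent:
  (1·δm/m)² = (1×0.0944)² = 0.00891;  (2·δv/v)² = (2×0.0612)² = 0.0150
δK/K = √(0.0239) = 0.155
K = 1690 J, so δK = 0.155 × 1690 = 262 J.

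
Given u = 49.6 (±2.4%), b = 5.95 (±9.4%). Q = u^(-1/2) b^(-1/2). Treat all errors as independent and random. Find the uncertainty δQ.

0.00282

Since Q is a product/quotient, work with relative uncertainties:
  (−½·δu/u)² = (-0.5×0.0240)² = 0.000144;  (−½·δb/b)² = (-0.5×0.0940)² = 0.00221
δQ/Q = √(0.00235) = 0.0485
Q = 0.0582, so δQ = 0.0485 × 0.0582 = 0.00282.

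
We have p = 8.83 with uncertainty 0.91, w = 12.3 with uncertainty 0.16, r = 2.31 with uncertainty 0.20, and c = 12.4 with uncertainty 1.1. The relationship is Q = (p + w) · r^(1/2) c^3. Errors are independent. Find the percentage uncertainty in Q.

Let u = p + w = 21.1. δu = √(δp² + δw²) = √(0.828 + 0.0256) = 0.924, so δu/u = 0.0437.
Q is then a monomial in u, r, c:
δQ/Q = √((δu/u)² + (½·δr/r)² + (3·δc/c)²) = √(0.00191 + 0.00187 + 0.0708) = 0.273

27.3%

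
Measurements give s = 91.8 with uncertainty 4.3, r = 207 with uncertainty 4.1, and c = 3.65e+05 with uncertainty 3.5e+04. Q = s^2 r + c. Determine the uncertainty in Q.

1.71e+05

Let p = s^2·r = 1.74e+06. δp/p = √((2·δs/s)² + (1·δr/r)²) = √(0.00878 + 0.000392) = 0.0958, so δp = 1.67e+05.
Q = p + c: δQ = √(δp² + δc²) = √(2.79e+10 + 1.22e+09) = 1.71e+05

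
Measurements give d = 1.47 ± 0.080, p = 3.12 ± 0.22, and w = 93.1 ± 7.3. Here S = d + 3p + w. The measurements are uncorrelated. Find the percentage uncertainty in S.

7.05%

Absolute uncertainties add in quadrature for a linear combination:
  (δd)² = 0.00640;  (3·δp)² = 0.436;  (δw)² = 53.3
δS = √(53.7) = 7.33
S = 104, so δS/S = 7.33/104 = 0.0705.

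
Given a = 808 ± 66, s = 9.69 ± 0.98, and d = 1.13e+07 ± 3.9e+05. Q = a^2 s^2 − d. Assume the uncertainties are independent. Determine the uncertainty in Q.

1.59e+07

Let p = a^2·s^2 = 6.13e+07. δp/p = √((2·δa/a)² + (2·δs/s)²) = √(0.0267 + 0.0409) = 0.260, so δp = 1.59e+07.
Q = p − d: δQ = √(δp² + δd²) = √(2.54e+14 + 1.52e+11) = 1.59e+07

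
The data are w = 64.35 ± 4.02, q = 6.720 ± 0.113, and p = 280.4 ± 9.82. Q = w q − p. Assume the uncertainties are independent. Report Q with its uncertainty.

152.0 ± 29.6

Let h = w·q = 432.4. δh/h = √((1·δw/w)² + (1·δq/q)²) = √(0.00390 + 0.000283) = 0.0647, so δh = 28.0.
Q = h − p: δQ = √(δh² + δp²) = √(783 + 96.4) = 29.6
Q = 152.0.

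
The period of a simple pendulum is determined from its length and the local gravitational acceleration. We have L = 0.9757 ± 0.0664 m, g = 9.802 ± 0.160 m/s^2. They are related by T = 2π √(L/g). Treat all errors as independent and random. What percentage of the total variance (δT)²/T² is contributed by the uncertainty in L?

(δT/T)² = (½·δL/L)² + (−½·δg/g)²
  L term: (0.5×0.0681)² = 0.00116
  g term: (-0.5×0.0163)² = 6.66e-05
Total = 0.00122. Share from L = 0.00116/0.00122 = 0.946.

94.6%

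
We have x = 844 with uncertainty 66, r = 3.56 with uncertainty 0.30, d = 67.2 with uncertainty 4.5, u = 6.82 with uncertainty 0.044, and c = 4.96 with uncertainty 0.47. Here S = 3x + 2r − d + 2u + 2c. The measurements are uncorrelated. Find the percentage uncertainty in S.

Sums and differences: (δS)² = Σ (cᵢ δxᵢ)².
  (3·δx)² = 39200;  (2·δr)² = 0.360;  (δd)² = 20.2;  (2·δu)² = 0.00774;  (2·δc)² = 0.884
δS = √(39200) = 198
S = 2500, so δS/S = 198/2500 = 0.0794.

7.94%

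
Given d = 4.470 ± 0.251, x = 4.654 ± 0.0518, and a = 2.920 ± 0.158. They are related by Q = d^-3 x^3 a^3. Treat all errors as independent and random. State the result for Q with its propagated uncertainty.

Since Q is a product/quotient, work with relative uncertainties:
  (-3·δd/d)² = (-3×0.0562)² = 0.0284;  (3·δx/x)² = (3×0.0111)² = 0.00111;  (3·δa/a)² = (3×0.0541)² = 0.0264
δQ/Q = √(0.0558) = 0.236
Q = 28.10, so δQ = 0.236 × 28.10 = 6.64.

28.10 ± 6.64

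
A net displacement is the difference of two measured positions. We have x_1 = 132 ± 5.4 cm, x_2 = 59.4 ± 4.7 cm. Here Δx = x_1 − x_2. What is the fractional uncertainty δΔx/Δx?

0.0986

For a sum/difference, combine absolute errors in quadrature:
  (δx_1)² = 29.2;  (δx_2)² = 22.1
δΔx = √(51.3) = 7.16 cm
Δx = 72.6 cm, so δΔx/Δx = 7.16/72.6 = 0.0986.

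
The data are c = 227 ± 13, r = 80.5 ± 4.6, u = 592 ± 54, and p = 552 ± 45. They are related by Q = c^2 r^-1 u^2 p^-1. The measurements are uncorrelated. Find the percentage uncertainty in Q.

23.7%

For a monomial Q ∝ c^2, r^-1, u^2, p^-1, fractional errors add in quadrature:
  (2·δc/c)² = (2×0.0573)² = 0.0131;  (-1·δr/r)² = (-1×0.0571)² = 0.00327;  (2·δu/u)² = (2×0.0912)² = 0.0333;  (-1·δp/p)² = (-1×0.0815)² = 0.00665
δQ/Q = √(0.0563) = 0.237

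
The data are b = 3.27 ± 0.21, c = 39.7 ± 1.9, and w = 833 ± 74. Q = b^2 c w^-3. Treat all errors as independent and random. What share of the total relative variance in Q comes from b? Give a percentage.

18.4%

(δQ/Q)² = (2·δb/b)² + (1·δc/c)² + (-3·δw/w)²
  b term: (2×0.0642)² = 0.0165
  c term: (1×0.0479)² = 0.00229
  w term: (-3×0.0888)² = 0.0710
Total = 0.0898. Share from b = 0.0165/0.0898 = 0.184.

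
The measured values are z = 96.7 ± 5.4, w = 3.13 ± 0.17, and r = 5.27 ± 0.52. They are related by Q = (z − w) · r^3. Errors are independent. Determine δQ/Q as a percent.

30.2%

Let u = z − w = 93.6. δu = √(δz² + δw²) = √(29.2 + 0.0289) = 5.40, so δu/u = 0.0577.
Q is then a monomial in u, r:
δQ/Q = √((δu/u)² + (3·δr/r)²) = √(0.00333 + 0.0876) = 0.302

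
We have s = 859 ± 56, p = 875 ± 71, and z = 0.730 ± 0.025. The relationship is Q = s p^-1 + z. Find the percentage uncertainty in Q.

Let w = s·p^-1 = 0.982. δw/w = √((1·δs/s)² + (-1·δp/p)²) = √(0.00425 + 0.00658) = 0.104, so δw = 0.102.
Q = w + z: δQ = √(δw² + δz²) = √(0.0104 + 0.000625) = 0.105
Q = 1.71, so δQ/Q = 0.105/1.71 = 0.0615.

6.15%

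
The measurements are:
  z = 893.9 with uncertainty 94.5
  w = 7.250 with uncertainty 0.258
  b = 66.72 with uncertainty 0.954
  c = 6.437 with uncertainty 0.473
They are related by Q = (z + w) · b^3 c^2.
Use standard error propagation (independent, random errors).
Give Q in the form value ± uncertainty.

(1.109 ± 0.206) × 10^10

Let u = z + w = 901.1. δu = √(δz² + δw²) = √(8930 + 0.0666) = 94.5, so δu/u = 0.105.
Q is then a monomial in u, b, c:
δQ/Q = √((δu/u)² + (3·δb/b)² + (2·δc/c)²) = √(0.0110 + 0.00184 + 0.0216) = 0.186
Q = 1.109e+10, so δQ = 0.186 × 1.109e+10 = 2.06e+09.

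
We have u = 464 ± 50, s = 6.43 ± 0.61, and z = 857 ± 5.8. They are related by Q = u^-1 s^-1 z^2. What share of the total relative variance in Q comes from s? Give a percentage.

(δQ/Q)² = (-1·δu/u)² + (-1·δs/s)² + (2·δz/z)²
  u term: (-1×0.108)² = 0.0116
  s term: (-1×0.0949)² = 0.00900
  z term: (2×0.00677)² = 0.000183
Total = 0.0208. Share from s = 0.00900/0.0208 = 0.433.

43.3%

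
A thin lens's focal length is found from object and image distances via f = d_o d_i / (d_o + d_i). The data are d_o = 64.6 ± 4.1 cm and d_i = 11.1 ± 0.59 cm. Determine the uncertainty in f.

0.439 cm

∂f/∂d_o = (d_i/(d_o+d_i))² = 0.0215;  ∂f/∂d_i = (d_o/(d_o+d_i))² = 0.728
δf = √((∂f/∂d_o · δd_o)² + (∂f/∂d_i · δd_i)²) = √(0.00777 + 0.185) = 0.439 cm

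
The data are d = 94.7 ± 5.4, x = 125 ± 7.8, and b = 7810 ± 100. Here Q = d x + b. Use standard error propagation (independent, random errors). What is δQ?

1010

Let p = d·x = 11800. δp/p = √((1·δd/d)² + (1·δx/x)²) = √(0.00325 + 0.00389) = 0.0845, so δp = 1000.
Q = p + b: δQ = √(δp² + δb²) = √(1e+06 + 10000) = 1010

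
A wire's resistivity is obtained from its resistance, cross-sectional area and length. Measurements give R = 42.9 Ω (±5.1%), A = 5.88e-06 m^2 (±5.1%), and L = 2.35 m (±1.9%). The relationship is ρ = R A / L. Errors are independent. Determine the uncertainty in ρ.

For a monomial ρ ∝ R, A, L^-1, fractional errors add in quadrature:
  (1·δR/R)² = (1×0.0510)² = 0.00260;  (1·δA/A)² = (1×0.0510)² = 0.00260;  (-1·δL/L)² = (-1×0.0190)² = 0.000361
δρ/ρ = √(0.00556) = 0.0746
ρ = 0.000107 Ω·m, so δρ = 0.0746 × 0.000107 = 8.01e-06 Ω·m.

8.01e-06 Ω·m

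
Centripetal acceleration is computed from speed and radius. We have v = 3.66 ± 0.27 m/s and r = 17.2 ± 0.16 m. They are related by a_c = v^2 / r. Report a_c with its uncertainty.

0.779 ± 0.115 m/s^2

Since a_c is a product/quotient, work with relative uncertainties:
  (2·δv/v)² = (2×0.0738)² = 0.0218;  (-1·δr/r)² = (-1×0.00930)² = 8.65e-05
δa_c/a_c = √(0.0219) = 0.148
a_c = 0.779 m/s^2, so δa_c = 0.148 × 0.779 = 0.115 m/s^2.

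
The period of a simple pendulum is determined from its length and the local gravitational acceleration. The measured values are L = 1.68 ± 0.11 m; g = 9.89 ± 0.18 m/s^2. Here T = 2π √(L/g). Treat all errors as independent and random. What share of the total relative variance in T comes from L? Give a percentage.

(δT/T)² = (½·δL/L)² + (−½·δg/g)²
  L term: (0.5×0.0655)² = 0.00107
  g term: (-0.5×0.0182)² = 8.28e-05
Total = 0.00115. Share from L = 0.00107/0.00115 = 0.928.

92.8%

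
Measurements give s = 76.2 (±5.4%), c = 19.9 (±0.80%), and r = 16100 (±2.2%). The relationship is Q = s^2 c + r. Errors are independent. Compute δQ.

12500

Let p = s^2·c = 1.16e+05. δp/p = √((2·δs/s)² + (1·δc/c)²) = √(0.0117 + 6.4e-05) = 0.108, so δp = 12500.
Q = p + r: δQ = √(δp² + δr²) = √(1.57e+08 + 1.25e+05) = 12500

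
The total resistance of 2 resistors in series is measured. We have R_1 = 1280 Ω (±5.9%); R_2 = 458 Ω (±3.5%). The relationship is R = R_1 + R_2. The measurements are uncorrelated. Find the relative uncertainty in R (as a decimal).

0.0444

Absolute uncertainties add in quadrature for a linear combination:
  (δR_1)² = 5700;  (δR_2)² = 257
δR = √(5960) = 77.2 Ω
R = 1740 Ω, so δR/R = 77.2/1740 = 0.0444.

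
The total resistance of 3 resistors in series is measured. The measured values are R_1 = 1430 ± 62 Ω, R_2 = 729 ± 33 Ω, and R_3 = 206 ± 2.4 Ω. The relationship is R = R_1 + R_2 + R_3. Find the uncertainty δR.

70.3 Ω

For a sum/difference, combine absolute errors in quadrature:
  (δR_1)² = 3840;  (δR_2)² = 1090;  (δR_3)² = 5.76
δR = √(4940) = 70.3 Ω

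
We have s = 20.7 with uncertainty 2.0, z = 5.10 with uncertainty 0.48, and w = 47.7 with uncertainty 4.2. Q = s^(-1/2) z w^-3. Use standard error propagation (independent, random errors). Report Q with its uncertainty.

Products/powers → add relative errors in quadrature, weighted by exponent:
  (−½·δs/s)² = (-0.5×0.0966)² = 0.00233;  (1·δz/z)² = (1×0.0941)² = 0.00886;  (-3·δw/w)² = (-3×0.0881)² = 0.0698
δQ/Q = √(0.0810) = 0.285
Q = 1.03e-05, so δQ = 0.285 × 1.03e-05 = 2.94e-06.

(1.03 ± 0.294) × 10^-5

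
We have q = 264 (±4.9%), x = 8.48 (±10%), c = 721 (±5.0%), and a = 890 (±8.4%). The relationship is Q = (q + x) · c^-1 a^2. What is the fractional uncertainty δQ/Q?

0.182

Let u = q + x = 272. δu = √(δq² + δx²) = √(167 + 0.719) = 13.0, so δu/u = 0.0476.
Q is then a monomial in u, c, a:
δQ/Q = √((δu/u)² + (-1·δc/c)² + (2·δa/a)²) = √(0.00226 + 0.00250 + 0.0282) = 0.182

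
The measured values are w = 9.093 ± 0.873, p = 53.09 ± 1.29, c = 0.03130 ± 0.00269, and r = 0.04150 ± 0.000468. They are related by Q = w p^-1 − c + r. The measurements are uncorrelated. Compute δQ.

0.0172

Let h = w·p^-1 = 0.1713. δh/h = √((1·δw/w)² + (-1·δp/p)²) = √(0.00922 + 0.000590) = 0.0990, so δh = 0.0170.
Q = h − c + r: δQ = √(δh² + δc² + δr²) = √(0.000288 + 7.24e-06 + 2.19e-07) = 0.0172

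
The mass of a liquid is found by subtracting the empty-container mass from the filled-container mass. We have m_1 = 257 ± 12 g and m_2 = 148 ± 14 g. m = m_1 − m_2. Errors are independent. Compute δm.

18.4 g

Each term contributes (cᵢ δxᵢ)² to (δm)²:
  (δm_1)² = 144;  (δm_2)² = 196
δm = √(340) = 18.4 g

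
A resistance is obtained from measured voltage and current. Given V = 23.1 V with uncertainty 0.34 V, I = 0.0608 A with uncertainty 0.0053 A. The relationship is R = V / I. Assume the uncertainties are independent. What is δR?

R is a product of powers, so relative uncertainties combine in quadrature:
  (1·δV/V)² = (1×0.0147)² = 0.000217;  (-1·δI/I)² = (-1×0.0872)² = 0.00760
δR/R = √(0.00782) = 0.0884
R = 380 Ω, so δR = 0.0884 × 380 = 33.6 Ω.

33.6 Ω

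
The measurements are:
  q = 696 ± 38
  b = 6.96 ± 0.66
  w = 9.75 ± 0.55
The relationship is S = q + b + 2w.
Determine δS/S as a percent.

5.26%

S is a linear combination, so absolute uncertainties add in quadrature:
  (δq)² = 1440;  (δb)² = 0.436;  (2·δw)² = 1.21
δS = √(1450) = 38.0
S = 722, so δS/S = 38.0/722 = 0.0526.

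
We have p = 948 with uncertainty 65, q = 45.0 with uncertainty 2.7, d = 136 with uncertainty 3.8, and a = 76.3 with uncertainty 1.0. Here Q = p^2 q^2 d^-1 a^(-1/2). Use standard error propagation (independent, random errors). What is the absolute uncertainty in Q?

Each factor contributes (exponent × relative error)² to (δQ/Q)²:
  (2·δp/p)² = (2×0.0686)² = 0.0188;  (2·δq/q)² = (2×0.0600)² = 0.0144;  (-1·δd/d)² = (-1×0.0279)² = 0.000781;  (−½·δa/a)² = (-0.5×0.0131)² = 4.29e-05
δQ/Q = √(0.0340) = 0.184
Q = 1.53e+06, so δQ = 0.184 × 1.53e+06 = 2.83e+05.

2.83e+05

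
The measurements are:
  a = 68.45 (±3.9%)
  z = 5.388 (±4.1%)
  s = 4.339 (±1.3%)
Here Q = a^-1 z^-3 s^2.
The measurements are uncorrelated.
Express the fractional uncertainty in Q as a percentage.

Each factor contributes (exponent × relative error)² to (δQ/Q)²:
  (-1·δa/a)² = (-1×0.0390)² = 0.00152;  (-3·δz/z)² = (-3×0.0410)² = 0.0151;  (2·δs/s)² = (2×0.0130)² = 0.000676
δQ/Q = √(0.0173) = 0.132

13.2%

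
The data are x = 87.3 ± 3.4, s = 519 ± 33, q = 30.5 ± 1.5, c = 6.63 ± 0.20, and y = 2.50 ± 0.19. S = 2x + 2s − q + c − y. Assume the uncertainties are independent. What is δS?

Absolute uncertainties add in quadrature for a linear combination:
  (2·δx)² = 46.2;  (2·δs)² = 4360;  (δq)² = 2.25;  (δc)² = 0.0400;  (δy)² = 0.0361
δS = √(4400) = 66.4

66.4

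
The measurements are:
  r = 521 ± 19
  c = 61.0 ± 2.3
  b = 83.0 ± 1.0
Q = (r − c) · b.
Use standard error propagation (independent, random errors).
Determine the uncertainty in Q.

1650

Let u = r − c = 460. δu = √(δr² + δc²) = √(361 + 5.29) = 19.1, so δu/u = 0.0416.
Q is then a monomial in u, b:
δQ/Q = √((δu/u)² + (1·δb/b)²) = √(0.00173 + 0.000145) = 0.0433
Q = 38200, so δQ = 0.0433 × 38200 = 1650.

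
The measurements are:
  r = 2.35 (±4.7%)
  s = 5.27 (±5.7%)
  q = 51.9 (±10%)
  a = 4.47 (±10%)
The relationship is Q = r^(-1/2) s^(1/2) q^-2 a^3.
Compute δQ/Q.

0.362

Products/powers → add relative errors in quadrature, weighted by exponent:
  (−½·δr/r)² = (-0.5×0.0470)² = 0.000552;  (½·δs/s)² = (0.5×0.0570)² = 0.000812;  (-2·δq/q)² = (-2×0.100)² = 0.0400;  (3·δa/a)² = (3×0.100)² = 0.0900
δQ/Q = √(0.131) = 0.362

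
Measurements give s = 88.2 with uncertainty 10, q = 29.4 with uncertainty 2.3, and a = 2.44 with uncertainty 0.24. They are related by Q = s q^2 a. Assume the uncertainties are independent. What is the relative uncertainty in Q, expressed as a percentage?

Relative error in a monomial: (δQ/Q)² = Σ (nᵢ · δxᵢ/xᵢ)².
  (1·δs/s)² = (1×0.113)² = 0.0129;  (2·δq/q)² = (2×0.0782)² = 0.0245;  (1·δa/a)² = (1×0.0984)² = 0.00967
δQ/Q = √(0.0470) = 0.217

21.7%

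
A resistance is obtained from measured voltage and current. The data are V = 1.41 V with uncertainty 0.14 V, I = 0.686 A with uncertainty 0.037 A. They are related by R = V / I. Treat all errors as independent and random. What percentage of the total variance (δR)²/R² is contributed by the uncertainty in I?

(δR/R)² = (1·δV/V)² + (-1·δI/I)²
  V term: (1×0.0993)² = 0.00986
  I term: (-1×0.0539)² = 0.00291
Total = 0.0128. Share from I = 0.00291/0.0128 = 0.228.

22.8%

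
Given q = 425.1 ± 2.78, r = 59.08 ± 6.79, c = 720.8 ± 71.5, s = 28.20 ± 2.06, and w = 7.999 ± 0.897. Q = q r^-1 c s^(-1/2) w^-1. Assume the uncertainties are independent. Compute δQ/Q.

0.192

Since Q is a product/quotient, work with relative uncertainties:
  (1·δq/q)² = (1×0.00654)² = 4.28e-05;  (-1·δr/r)² = (-1×0.115)² = 0.0132;  (1·δc/c)² = (1×0.0992)² = 0.00984;  (−½·δs/s)² = (-0.5×0.0730)² = 0.00133;  (-1·δw/w)² = (-1×0.112)² = 0.0126
δQ/Q = √(0.0370) = 0.192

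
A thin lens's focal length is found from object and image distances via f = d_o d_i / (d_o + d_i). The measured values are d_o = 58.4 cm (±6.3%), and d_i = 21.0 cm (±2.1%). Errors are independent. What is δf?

∂f/∂d_o = (d_i/(d_o+d_i))² = 0.0700;  ∂f/∂d_i = (d_o/(d_o+d_i))² = 0.541
δf = √((∂f/∂d_o · δd_o)² + (∂f/∂d_i · δd_i)²) = √(0.0662 + 0.0569) = 0.351 cm

0.351 cm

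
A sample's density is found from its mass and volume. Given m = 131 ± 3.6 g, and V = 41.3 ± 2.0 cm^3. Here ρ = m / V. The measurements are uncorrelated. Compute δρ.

ρ is a product of powers, so relative uncertainties combine in quadrature:
  (1·δm/m)² = (1×0.0275)² = 0.000755;  (-1·δV/V)² = (-1×0.0484)² = 0.00235
δρ/ρ = √(0.00310) = 0.0557
ρ = 3.17 g/cm^3, so δρ = 0.0557 × 3.17 = 0.177 g/cm^3.

0.177 g/cm^3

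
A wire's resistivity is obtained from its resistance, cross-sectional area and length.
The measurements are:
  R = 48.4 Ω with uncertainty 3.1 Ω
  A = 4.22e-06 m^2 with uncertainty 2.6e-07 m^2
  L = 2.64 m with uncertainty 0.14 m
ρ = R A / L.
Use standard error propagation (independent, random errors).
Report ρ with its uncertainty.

Since ρ is a product/quotient, work with relative uncertainties:
  (1·δR/R)² = (1×0.0640)² = 0.00410;  (1·δA/A)² = (1×0.0616)² = 0.00380;  (-1·δL/L)² = (-1×0.0530)² = 0.00281
δρ/ρ = √(0.0107) = 0.103
ρ = 7.74e-05 Ω·m, so δρ = 0.103 × 7.74e-05 = 8.01e-06 Ω·m.

(7.74 ± 0.801) × 10^-5 Ω·m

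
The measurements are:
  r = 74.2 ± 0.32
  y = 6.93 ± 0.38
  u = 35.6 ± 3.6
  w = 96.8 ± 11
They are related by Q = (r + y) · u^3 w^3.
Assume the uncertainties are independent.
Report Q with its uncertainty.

Let h = r + y = 81.1. δh = √(δr² + δy²) = √(0.102 + 0.144) = 0.497, so δh/h = 0.00612.
Q is then a monomial in h, u, w:
δQ/Q = √((δh/h)² + (3·δu/u)² + (3·δw/w)²) = √(3.75e-05 + 0.0920 + 0.116) = 0.456
Q = 3.32e+12, so δQ = 0.456 × 3.32e+12 = 1.52e+12.

(3.32 ± 1.52) × 10^12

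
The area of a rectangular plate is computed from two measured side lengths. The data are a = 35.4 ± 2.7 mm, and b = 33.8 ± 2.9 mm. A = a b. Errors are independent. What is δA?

Since A is a product/quotient, work with relative uncertainties:
  (1·δa/a)² = (1×0.0763)² = 0.00582;  (1·δb/b)² = (1×0.0858)² = 0.00736
δA/A = √(0.0132) = 0.115
A = 1200 mm^2, so δA = 0.115 × 1200 = 137 mm^2.

137 mm^2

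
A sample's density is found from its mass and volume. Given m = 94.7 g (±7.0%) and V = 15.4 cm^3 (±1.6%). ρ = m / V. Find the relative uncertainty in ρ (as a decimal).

0.0718

Since ρ is a product/quotient, work with relative uncertainties:
  (1·δm/m)² = (1×0.0700)² = 0.00490;  (-1·δV/V)² = (-1×0.0160)² = 0.000256
δρ/ρ = √(0.00516) = 0.0718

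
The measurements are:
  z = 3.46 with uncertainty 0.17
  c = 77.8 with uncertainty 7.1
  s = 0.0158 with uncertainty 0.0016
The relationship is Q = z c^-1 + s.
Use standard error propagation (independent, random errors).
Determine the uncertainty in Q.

Let p = z·c^-1 = 0.0445. δp/p = √((1·δz/z)² + (-1·δc/c)²) = √(0.00241 + 0.00833) = 0.104, so δp = 0.00461.
Q = p + s: δQ = √(δp² + δs²) = √(2.12e-05 + 2.56e-06) = 0.00488

0.00488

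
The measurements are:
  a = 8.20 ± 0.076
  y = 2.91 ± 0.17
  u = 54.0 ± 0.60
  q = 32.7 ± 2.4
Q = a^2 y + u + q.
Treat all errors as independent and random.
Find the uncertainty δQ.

12.2

Let p = a^2·y = 196. δp/p = √((2·δa/a)² + (1·δy/y)²) = √(0.000344 + 0.00341) = 0.0613, so δp = 12.0.
Q = p + u + q: δQ = √(δp² + δu² + δq²) = √(144 + 0.360 + 5.76) = 12.2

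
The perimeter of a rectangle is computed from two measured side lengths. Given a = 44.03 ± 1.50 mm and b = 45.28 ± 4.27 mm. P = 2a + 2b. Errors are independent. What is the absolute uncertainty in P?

For a sum/difference, combine absolute errors in quadrature:
  (2·δa)² = 9.00;  (2·δb)² = 72.9
δP = √(81.9) = 9.05 mm

9.05 mm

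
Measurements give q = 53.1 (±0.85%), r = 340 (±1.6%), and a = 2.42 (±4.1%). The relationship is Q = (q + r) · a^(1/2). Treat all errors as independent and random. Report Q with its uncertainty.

Let u = q + r = 393. δu = √(δq² + δr²) = √(0.204 + 29.6) = 5.46, so δu/u = 0.0139.
Q is then a monomial in u, a:
δQ/Q = √((δu/u)² + (½·δa/a)²) = √(0.000193 + 0.000420) = 0.0248
Q = 612, so δQ = 0.0248 × 612 = 15.1.

612 ± 15.1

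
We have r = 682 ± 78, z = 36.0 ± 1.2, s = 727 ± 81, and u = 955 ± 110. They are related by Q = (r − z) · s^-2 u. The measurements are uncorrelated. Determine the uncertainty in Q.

Let w = r − z = 646. δw = √(δr² + δz²) = √(6080 + 1.44) = 78.0, so δw/w = 0.121.
Q is then a monomial in w, s, u:
δQ/Q = √((δw/w)² + (-2·δs/s)² + (1·δu/u)²) = √(0.0146 + 0.0497 + 0.0133) = 0.278
Q = 1.17, so δQ = 0.278 × 1.17 = 0.325.

0.325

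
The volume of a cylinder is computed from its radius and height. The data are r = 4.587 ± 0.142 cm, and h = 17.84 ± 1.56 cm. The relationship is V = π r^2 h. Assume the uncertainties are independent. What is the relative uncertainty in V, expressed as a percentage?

Each factor contributes (exponent × relative error)² to (δV/V)²:
  (2·δr/r)² = (2×0.0310)² = 0.00383;  (1·δh/h)² = (1×0.0874)² = 0.00765
δV/V = √(0.0115) = 0.107

10.7%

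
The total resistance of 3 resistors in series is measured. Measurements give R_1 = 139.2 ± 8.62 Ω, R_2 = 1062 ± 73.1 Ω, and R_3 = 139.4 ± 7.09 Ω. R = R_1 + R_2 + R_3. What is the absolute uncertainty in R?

73.9 Ω

Absolute uncertainties add in quadrature for a linear combination:
  (δR_1)² = 74.3;  (δR_2)² = 5340;  (δR_3)² = 50.3
δR = √(5470) = 73.9 Ω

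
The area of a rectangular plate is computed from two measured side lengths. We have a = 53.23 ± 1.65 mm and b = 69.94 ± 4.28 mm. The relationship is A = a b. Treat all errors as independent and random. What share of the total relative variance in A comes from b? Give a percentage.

(δA/A)² = (1·δa/a)² + (1·δb/b)²
  a term: (1×0.0310)² = 0.000961
  b term: (1×0.0612)² = 0.00374
Total = 0.00471. Share from b = 0.00374/0.00471 = 0.796.

79.6%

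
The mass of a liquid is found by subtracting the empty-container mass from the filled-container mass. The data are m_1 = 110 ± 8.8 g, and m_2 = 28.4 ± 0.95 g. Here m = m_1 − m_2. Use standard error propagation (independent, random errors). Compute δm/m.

m is a linear combination, so absolute uncertainties add in quadrature:
  (δm_1)² = 77.4;  (δm_2)² = 0.902
δm = √(78.3) = 8.85 g
m = 81.6 g, so δm/m = 8.85/81.6 = 0.108.

0.108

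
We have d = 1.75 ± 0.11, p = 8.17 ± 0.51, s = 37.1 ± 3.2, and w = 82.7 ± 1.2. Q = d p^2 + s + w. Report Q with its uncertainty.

237 ± 16.7

Let h = d·p^2 = 117. δh/h = √((1·δd/d)² + (2·δp/p)²) = √(0.00395 + 0.0156) = 0.140, so δh = 16.3.
Q = h + s + w: δQ = √(δh² + δs² + δw²) = √(267 + 10.2 + 1.44) = 16.7
Q = 237.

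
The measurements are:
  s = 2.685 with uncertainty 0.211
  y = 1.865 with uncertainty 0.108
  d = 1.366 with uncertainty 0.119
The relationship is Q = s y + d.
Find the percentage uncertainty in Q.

Let p = s·y = 5.008. δp/p = √((1·δs/s)² + (1·δy/y)²) = √(0.00618 + 0.00335) = 0.0976, so δp = 0.489.
Q = p + d: δQ = √(δp² + δd²) = √(0.239 + 0.0142) = 0.503
Q = 6.374, so δQ/Q = 0.503/6.374 = 0.0789.

7.89%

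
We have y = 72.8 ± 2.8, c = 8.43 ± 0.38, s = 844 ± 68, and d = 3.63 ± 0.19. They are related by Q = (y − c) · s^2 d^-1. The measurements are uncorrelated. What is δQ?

2.21e+06

Let u = y − c = 64.4. δu = √(δy² + δc²) = √(7.84 + 0.144) = 2.83, so δu/u = 0.0439.
Q is then a monomial in u, s, d:
δQ/Q = √((δu/u)² + (2·δs/s)² + (-1·δd/d)²) = √(0.00193 + 0.0260 + 0.00274) = 0.175
Q = 1.26e+07, so δQ = 0.175 × 1.26e+07 = 2.21e+06.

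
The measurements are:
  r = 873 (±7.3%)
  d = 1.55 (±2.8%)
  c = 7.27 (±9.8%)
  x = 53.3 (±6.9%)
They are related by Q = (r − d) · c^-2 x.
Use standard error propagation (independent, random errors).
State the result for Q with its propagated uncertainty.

Let u = r − d = 871. δu = √(δr² + δd²) = √(4060 + 0.00188) = 63.7, so δu/u = 0.0731.
Q is then a monomial in u, c, x:
δQ/Q = √((δu/u)² + (-2·δc/c)² + (1·δx/x)²) = √(0.00535 + 0.0384 + 0.00476) = 0.220
Q = 879, so δQ = 0.220 × 879 = 194.

879 ± 194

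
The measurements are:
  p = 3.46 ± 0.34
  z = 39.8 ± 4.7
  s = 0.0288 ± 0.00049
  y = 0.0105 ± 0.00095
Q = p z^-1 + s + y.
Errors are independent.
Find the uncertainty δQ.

Let w = p·z^-1 = 0.0869. δw/w = √((1·δp/p)² + (-1·δz/z)²) = √(0.00966 + 0.0139) = 0.154, so δw = 0.0134.
Q = w + s + y: δQ = √(δw² + δs² + δy²) = √(0.000178 + 2.4e-07 + 9.03e-07) = 0.0134

0.0134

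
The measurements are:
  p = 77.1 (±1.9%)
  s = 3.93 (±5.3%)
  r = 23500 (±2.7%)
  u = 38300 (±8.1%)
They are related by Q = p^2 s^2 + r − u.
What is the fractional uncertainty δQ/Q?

Let w = p^2·s^2 = 91800. δw/w = √((2·δp/p)² + (2·δs/s)²) = √(0.00144 + 0.0112) = 0.113, so δw = 10300.
Q = w + r − u: δQ = √(δw² + δr² + δu²) = √(1.07e+08 + 4.03e+05 + 9.62e+06) = 10800
Q = 77000, so δQ/Q = 10800/77000 = 0.140.

0.140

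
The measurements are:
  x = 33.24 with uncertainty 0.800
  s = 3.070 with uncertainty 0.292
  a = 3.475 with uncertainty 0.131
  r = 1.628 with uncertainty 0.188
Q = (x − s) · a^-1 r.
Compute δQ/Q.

0.125

Let u = x − s = 30.17. δu = √(δx² + δs²) = √(0.640 + 0.0853) = 0.852, so δu/u = 0.0282.
Q is then a monomial in u, a, r:
δQ/Q = √((δu/u)² + (-1·δa/a)² + (1·δr/r)²) = √(0.000797 + 0.00142 + 0.0133) = 0.125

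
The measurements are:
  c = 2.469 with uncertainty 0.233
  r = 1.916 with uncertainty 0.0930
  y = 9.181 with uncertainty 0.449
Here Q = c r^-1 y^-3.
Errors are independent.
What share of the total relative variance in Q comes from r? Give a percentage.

7.19%

(δQ/Q)² = (1·δc/c)² + (-1·δr/r)² + (-3·δy/y)²
  c term: (1×0.0944)² = 0.00891
  r term: (-1×0.0485)² = 0.00236
  y term: (-3×0.0489)² = 0.0215
Total = 0.0328. Share from r = 0.00236/0.0328 = 0.0719.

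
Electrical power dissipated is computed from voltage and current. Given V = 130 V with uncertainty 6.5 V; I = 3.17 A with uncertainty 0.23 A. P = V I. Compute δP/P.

Products/powers → add relative errors in quadrature, weighted by exponent:
  (1·δV/V)² = (1×0.0500)² = 0.00250;  (1·δI/I)² = (1×0.0726)² = 0.00526
δP/P = √(0.00776) = 0.0881

0.0881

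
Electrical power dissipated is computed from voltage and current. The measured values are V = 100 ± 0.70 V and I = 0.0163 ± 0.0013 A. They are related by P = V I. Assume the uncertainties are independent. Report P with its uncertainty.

1.63 ± 0.130 W

Relative error in a monomial: (δP/P)² = Σ (nᵢ · δxᵢ/xᵢ)².
  (1·δV/V)² = (1×0.00700)² = 4.9e-05;  (1·δI/I)² = (1×0.0798)² = 0.00636
δP/P = √(0.00641) = 0.0801
P = 1.63 W, so δP = 0.0801 × 1.63 = 0.130 W.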